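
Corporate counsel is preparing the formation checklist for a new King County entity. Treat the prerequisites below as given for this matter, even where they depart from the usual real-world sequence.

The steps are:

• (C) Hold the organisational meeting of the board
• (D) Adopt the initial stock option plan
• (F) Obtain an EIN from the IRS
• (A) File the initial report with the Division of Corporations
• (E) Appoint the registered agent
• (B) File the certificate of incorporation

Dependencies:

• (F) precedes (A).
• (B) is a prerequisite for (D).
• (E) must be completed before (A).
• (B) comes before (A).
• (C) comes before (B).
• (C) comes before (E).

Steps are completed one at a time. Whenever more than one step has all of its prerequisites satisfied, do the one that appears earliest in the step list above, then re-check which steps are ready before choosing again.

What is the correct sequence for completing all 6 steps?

Nothing is required for (C) and (F). (C) is listed earlier → (C) first.
(E) and (B) now also ready, so the ready set is {(F), (E), (B)}; (F) is listed earlier → (F).
(E) and (B) are both available; (E) is listed earlier → (E).
That leaves (B) as the only ready step → (B).
Now (D) and (A) have their prerequisites met. (D) is listed earlier, so (D) next.
(A) needed (F), (E) and (B), now all done → (A).

(C), (F), (E), (B), (D), (A)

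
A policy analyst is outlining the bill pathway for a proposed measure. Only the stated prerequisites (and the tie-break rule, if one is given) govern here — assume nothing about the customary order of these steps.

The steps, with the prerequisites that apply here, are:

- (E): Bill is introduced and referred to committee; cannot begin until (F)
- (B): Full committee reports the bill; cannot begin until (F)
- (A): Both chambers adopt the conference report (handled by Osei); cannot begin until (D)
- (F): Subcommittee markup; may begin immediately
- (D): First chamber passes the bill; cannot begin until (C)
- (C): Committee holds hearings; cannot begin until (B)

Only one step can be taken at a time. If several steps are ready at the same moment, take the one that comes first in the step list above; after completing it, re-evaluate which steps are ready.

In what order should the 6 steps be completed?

Only (F) has no prerequisites, so it is first.
Ready: (E) and (B). (E) is listed earlier → (E).
That leaves (B) as the only ready step → (B).
(C) is the only step now ready → (C).
(D) is the only step now ready → (D).
(A) needed (D), now all done → (A).

(F), (E), (B), (C), (D), (A)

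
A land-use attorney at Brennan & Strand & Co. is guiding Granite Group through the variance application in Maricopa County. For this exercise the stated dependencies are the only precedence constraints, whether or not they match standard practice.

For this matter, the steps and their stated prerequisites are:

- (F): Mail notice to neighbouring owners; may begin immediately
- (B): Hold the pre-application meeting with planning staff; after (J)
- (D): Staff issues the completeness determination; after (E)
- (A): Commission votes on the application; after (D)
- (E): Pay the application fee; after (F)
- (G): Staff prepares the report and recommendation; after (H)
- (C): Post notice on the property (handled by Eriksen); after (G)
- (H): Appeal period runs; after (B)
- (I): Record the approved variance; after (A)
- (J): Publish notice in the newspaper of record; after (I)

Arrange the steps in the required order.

(F) is the only step with nothing outstanding, so it goes first.
(E) is the only step now ready → (E).
(D) is the only step now ready → (D).
That leaves (A) as the only ready step → (A).
(I) needed (A), now all done → (I).
(J) is the only step now ready → (J).
That leaves (B) as the only ready step → (B).
That leaves (H) as the only ready step → (H).
(G) is the only step now ready → (G).
(C) needed (G), now all done → (C).

(F), (E), (D), (A), (I), (J), (B), (H), (G), (C)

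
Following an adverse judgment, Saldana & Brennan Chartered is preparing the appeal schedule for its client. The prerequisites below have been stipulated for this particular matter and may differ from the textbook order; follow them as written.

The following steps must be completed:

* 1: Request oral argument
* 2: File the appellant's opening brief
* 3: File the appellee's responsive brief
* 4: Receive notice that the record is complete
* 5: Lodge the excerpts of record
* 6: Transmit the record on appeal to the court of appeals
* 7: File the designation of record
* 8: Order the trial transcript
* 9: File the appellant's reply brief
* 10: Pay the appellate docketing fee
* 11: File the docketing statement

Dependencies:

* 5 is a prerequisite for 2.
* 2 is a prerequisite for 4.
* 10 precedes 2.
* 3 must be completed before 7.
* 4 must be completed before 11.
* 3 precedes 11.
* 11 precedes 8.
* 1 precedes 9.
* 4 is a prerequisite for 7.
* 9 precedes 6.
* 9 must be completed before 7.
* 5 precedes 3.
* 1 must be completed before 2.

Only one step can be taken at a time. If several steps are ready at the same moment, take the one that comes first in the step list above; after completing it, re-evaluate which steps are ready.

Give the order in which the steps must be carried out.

Nothing is required for 1, 5 and 10. 1 is listed earlier → 1 first.
9 now also ready, so the ready set is {5, 9, 10}; 5 is listed earlier → 5.
3, 9 and 10 are all available; 3 is listed earlier → 3.
Now 9 and 10 have their prerequisites met. 9 is listed earlier, so 9 next.
Ready: 6 and 10. 6 is listed earlier → 6.
10 is the only step now ready → 10.
2 is the only step now ready → 2.
4 is the only step now ready → 4.
Now 7 and 11 have their prerequisites met. 7 is listed earlier, so 7 next.
11 is the only step now ready → 11.
8 needed 11, now all done → 8.

1, 5, 3, 9, 6, 10, 2, 4, 7, 11, 8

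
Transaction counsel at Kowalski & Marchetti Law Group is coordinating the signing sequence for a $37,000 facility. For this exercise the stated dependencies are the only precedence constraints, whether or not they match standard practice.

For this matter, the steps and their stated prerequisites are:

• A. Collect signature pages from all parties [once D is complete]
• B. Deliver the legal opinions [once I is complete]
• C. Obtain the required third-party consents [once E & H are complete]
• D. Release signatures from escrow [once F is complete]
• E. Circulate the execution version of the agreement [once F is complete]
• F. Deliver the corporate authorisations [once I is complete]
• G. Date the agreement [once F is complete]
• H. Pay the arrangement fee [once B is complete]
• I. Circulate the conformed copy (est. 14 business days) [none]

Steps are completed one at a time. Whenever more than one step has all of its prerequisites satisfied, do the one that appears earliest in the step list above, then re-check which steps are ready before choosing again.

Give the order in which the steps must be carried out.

I, B, F, D, A, E, G, H, C

Only I has no prerequisites, so it is first.
Ready: B and F. B is listed earlier → B.
H now also ready, so the ready set is {F, H}; F is listed earlier → F.
Ready: D, E, G and H. D is listed earlier → D.
A, E, G and H are all available; A is listed earlier → A.
Ready: E, G and H. E is listed earlier → E.
G and H are both available; G is listed earlier → G.
That leaves H as the only ready step → H.
That leaves C as the only ready step → C.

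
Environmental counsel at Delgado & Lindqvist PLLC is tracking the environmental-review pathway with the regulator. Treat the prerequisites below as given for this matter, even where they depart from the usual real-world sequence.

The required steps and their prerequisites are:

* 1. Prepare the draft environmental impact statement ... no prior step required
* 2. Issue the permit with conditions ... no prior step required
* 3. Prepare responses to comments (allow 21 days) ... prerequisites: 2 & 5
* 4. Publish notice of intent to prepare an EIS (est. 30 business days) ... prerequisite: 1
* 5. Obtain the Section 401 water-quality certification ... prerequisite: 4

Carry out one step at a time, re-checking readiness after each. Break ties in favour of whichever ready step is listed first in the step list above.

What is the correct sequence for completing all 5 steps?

1 and 2 have no prerequisites; 1 is listed earlier, so 1 is first.
4 now also ready, so the ready set is {2, 4}; 2 is listed earlier → 2.
Next only 4 has its prerequisites met → 4.
5 needed 4, now all done → 5.
That leaves 3 as the only ready step → 3.

1, 2, 4, 5, 3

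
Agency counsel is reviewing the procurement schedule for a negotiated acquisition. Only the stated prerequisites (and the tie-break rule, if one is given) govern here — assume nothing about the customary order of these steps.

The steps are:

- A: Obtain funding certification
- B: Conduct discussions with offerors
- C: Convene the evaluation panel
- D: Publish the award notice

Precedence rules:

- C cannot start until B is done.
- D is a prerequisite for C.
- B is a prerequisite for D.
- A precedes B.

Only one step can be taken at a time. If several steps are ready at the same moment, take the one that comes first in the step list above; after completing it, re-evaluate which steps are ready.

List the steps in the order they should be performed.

A has no prerequisites → A first.
Next only B has its prerequisites met → B.
D is the only step now ready → D.
C is the only step now ready → C.

A B D C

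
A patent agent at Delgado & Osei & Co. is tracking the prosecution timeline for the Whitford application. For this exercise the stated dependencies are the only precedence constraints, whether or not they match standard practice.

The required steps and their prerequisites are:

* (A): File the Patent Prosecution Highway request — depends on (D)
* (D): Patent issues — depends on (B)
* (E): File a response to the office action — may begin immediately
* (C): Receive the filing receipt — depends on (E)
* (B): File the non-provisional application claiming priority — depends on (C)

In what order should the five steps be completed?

(E), (C), (B), (D), (A)

Only (E) has no prerequisites, so it is first.
(C) needed (E), now all done → (C).
(B) needed (C), now all done → (B).
That leaves (D) as the only ready step → (D).
(A) needed (D), now all done → (A).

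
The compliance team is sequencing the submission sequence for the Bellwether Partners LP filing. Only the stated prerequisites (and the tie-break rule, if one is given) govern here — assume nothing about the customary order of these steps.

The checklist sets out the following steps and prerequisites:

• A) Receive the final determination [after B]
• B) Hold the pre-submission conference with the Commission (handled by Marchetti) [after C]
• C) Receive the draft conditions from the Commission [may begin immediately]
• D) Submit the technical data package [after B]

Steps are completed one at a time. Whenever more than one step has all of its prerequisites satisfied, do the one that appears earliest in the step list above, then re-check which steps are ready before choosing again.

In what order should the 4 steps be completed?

Only C has no prerequisites, so it is first.
B needed C, now all done → B.
Now A and D have their prerequisites met. A is listed earlier, so A next.
D needed B, now all done → D.

C B A D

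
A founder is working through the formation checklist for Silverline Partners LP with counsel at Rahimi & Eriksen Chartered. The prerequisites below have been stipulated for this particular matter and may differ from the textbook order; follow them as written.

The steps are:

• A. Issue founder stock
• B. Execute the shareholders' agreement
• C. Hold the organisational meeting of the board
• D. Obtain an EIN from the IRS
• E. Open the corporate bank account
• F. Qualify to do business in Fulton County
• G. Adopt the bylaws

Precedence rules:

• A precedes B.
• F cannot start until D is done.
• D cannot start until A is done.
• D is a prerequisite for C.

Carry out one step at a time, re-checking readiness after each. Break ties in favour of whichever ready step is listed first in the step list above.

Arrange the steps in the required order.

A, B, D, C, E, F, G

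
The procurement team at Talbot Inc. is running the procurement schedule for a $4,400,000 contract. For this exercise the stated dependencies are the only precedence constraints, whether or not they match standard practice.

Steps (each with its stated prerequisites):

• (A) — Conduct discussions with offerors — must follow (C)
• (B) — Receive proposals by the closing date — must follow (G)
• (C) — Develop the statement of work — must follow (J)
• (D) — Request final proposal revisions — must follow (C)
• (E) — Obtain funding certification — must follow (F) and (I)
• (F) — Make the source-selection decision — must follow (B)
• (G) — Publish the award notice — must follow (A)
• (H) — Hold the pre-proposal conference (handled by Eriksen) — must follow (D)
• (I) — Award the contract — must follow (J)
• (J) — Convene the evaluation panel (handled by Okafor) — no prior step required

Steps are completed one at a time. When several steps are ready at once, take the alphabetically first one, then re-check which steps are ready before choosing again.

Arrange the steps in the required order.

(J) (C) (A) (D) (G) (B) (F) (H) (I) (E)

Only (J) has no prerequisites, so it is first.
(C) and (I) are both available; (C) has the earlier label → (C).
(A), (D) and (I) are all available; (A) has the earlier label → (A).
Now (D), (G) and (I) have their prerequisites met. (D) has the earlier label, so (D) next.
(H) now also ready, so the ready set is {(G), (H), (I)}; (G) has the earlier label → (G).
Now (B), (H) and (I) have their prerequisites met. (B) has the earlier label, so (B) next.
Now (F), (H) and (I) have their prerequisites met. (F) has the earlier label, so (F) next.
Ready: (H) and (I). (H) has the earlier label → (H).
(I) is the only step now ready → (I).
(E) is the only step now ready → (E).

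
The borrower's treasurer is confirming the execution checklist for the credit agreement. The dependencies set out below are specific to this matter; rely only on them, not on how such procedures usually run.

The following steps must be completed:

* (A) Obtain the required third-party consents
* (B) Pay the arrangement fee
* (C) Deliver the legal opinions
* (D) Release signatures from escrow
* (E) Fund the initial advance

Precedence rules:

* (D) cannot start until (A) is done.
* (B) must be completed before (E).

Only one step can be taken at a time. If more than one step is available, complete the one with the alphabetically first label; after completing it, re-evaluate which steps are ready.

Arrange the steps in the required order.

(A) → (B) → (C) → (D) → (E)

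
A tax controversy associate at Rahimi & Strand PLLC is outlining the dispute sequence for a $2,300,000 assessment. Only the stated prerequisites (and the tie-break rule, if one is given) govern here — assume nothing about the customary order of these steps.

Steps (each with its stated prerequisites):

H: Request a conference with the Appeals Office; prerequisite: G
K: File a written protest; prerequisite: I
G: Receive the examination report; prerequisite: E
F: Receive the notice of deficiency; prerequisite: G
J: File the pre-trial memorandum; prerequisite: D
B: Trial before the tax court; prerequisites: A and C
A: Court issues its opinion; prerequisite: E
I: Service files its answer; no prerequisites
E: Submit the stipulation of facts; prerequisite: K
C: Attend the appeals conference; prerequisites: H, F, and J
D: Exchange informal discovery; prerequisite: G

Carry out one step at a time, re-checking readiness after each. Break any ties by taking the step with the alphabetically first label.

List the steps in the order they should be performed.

I K E A G D F H J C B

I has no prerequisites → I first.
K needed I, now all done → K.
E needed K, now all done → E.
A and G are both available; A has the earlier label → A.
G needed E, now all done → G.
Now D, F and H have their prerequisites met. D has the earlier label, so D next.
Ready: F, H and J. F has the earlier label → F.
H and J are both available; H has the earlier label → H.
J needed D, now all done → J.
C needed F, H and J, now all done → C.
Next only B has its prerequisites met → B.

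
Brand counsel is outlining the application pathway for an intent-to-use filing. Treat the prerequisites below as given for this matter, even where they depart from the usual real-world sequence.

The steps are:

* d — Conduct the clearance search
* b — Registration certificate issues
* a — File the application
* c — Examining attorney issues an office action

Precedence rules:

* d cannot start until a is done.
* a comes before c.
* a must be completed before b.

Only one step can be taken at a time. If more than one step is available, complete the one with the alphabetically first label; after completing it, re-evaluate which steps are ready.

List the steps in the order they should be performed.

a is the only step with nothing outstanding, so it goes first.
Ready: b, c and d. b has the earlier label → b.
c and d are both available; c has the earlier label → c.
d needed a, now all done → d.

a, b, c, d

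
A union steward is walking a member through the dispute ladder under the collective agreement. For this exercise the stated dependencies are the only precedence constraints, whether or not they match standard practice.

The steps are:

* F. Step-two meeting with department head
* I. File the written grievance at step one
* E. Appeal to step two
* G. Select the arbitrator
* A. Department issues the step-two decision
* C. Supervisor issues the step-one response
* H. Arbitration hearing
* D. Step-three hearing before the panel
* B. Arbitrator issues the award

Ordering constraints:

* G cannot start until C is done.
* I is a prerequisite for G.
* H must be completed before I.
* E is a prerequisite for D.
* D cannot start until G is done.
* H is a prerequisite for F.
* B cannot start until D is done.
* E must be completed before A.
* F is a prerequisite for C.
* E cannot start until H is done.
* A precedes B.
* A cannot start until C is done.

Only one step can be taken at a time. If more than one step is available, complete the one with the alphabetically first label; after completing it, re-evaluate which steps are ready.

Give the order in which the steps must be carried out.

H is the only step with nothing outstanding, so it goes first.
Now E, F and I have their prerequisites met. E has the earlier label, so E next.
F and I are both available; F has the earlier label → F.
C and I are both available; C has the earlier label → C.
A now also ready, so the ready set is {A, I}; A has the earlier label → A.
I needed H, now all done → I.
G needed C and I, now all done → G.
Next only D has its prerequisites met → D.
Next only B has its prerequisites met → B.

H E F C A I G D B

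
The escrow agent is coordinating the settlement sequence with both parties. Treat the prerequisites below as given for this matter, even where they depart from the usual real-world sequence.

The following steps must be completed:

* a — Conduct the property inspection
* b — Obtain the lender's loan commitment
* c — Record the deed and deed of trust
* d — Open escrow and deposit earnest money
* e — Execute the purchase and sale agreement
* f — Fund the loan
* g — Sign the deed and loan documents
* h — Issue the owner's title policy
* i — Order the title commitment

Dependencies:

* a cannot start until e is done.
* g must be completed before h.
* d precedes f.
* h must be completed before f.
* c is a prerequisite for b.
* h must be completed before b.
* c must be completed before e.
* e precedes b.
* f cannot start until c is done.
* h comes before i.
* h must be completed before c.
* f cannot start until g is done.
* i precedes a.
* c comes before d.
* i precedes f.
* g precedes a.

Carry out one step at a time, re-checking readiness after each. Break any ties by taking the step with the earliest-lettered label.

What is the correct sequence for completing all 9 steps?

g has no prerequisites → g first.
Next only h has its prerequisites met → h.
Ready: c and i. c has the earlier label → c.
Now d, e and i have their prerequisites met. d has the earlier label, so d next.
e and i are both available; e has the earlier label → e.
Ready: b and i. b has the earlier label → b.
Next only i has its prerequisites met → i.
a and f are both available; a has the earlier label → a.
f is the only step now ready → f.

g h c d e b i a f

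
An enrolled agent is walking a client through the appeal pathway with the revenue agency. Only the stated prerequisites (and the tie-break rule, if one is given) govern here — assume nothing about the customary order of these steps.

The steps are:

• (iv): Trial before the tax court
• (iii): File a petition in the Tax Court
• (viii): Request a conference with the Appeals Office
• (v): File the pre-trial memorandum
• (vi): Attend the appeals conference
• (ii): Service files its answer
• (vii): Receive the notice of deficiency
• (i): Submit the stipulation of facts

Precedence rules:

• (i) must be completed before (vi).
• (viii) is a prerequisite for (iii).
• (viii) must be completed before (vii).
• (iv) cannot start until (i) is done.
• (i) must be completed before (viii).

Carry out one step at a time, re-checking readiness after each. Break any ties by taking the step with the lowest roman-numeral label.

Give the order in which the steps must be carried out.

(i) → (ii) → (iv) → (v) → (vi) → (viii) → (iii) → (vii)

Nothing is required for (i), (ii) and (v). (i) has the earlier label → (i) first.
Ready: (ii), (iv), (v), (vi) and (viii). (ii) has the earlier label → (ii).
(iv), (v), (vi) and (viii) are all available; (iv) has the earlier label → (iv).
Now (v), (vi) and (viii) have their prerequisites met. (v) has the earlier label, so (v) next.
(vi) and (viii) are both available; (vi) has the earlier label → (vi).
(viii) needed (i), now all done → (viii).
Ready: (iii) and (vii). (iii) has the earlier label → (iii).
(vii) is the only step now ready → (vii).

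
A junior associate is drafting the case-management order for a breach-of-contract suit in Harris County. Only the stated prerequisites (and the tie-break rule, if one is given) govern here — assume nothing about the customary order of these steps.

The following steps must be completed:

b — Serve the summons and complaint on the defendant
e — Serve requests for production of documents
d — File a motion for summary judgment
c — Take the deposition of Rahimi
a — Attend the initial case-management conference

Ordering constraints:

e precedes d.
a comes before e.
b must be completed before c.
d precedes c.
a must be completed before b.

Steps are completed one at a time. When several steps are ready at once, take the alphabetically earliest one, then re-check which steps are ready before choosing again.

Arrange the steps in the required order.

a has no prerequisites → a first.
Now b and e have their prerequisites met. b has the earlier label, so b next.
e needed a, now all done → e.
d needed e, now all done → d.
Next only c has its prerequisites met → c.

a → b → e → d → c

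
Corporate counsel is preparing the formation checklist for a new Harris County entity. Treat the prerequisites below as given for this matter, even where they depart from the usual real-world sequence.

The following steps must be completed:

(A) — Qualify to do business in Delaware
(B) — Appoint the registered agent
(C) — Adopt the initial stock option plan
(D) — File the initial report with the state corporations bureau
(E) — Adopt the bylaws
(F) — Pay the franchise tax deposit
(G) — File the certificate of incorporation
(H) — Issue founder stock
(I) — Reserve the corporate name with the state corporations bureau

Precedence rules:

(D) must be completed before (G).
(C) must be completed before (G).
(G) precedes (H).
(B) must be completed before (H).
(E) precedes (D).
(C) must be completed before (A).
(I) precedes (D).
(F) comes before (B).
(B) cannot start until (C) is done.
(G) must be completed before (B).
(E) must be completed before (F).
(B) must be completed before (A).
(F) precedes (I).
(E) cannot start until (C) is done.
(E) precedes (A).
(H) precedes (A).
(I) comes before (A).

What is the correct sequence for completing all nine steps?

Only (C) has no prerequisites, so it is first.
Next only (E) has its prerequisites met → (E).
(F) needed (E), now all done → (F).
(I) is the only step now ready → (I).
(D) needed (E) and (I), now all done → (D).
That leaves (G) as the only ready step → (G).
That leaves (B) as the only ready step → (B).
(H) is the only step now ready → (H).
(A) needed (B), (C), (E), (H) and (I), now all done → (A).

(C), (E), (F), (I), (D), (G), (B), (H), (A)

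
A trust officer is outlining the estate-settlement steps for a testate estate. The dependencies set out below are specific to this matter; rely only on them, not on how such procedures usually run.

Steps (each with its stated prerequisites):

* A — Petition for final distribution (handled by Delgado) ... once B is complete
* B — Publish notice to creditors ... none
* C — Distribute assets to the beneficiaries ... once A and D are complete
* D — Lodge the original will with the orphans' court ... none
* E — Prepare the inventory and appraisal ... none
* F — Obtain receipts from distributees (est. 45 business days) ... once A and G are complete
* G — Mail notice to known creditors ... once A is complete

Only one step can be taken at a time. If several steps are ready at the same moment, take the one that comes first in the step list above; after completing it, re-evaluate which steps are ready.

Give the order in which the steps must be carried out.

B → A → D → C → E → G → F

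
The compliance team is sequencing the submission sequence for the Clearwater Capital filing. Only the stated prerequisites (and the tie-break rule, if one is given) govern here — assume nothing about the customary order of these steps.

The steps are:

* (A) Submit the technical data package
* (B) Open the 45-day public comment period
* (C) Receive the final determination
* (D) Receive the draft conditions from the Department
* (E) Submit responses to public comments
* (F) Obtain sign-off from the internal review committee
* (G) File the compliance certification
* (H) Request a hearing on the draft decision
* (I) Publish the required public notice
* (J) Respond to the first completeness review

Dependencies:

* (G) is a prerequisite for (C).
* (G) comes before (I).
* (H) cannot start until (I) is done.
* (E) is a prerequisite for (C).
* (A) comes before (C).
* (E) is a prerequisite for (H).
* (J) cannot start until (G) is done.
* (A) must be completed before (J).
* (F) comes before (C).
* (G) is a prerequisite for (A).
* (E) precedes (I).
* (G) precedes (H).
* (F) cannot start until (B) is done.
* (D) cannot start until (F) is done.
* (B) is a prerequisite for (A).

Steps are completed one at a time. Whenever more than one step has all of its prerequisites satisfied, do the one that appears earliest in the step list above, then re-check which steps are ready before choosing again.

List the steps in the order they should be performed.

(B) → (E) → (F) → (D) → (G) → (A) → (C) → (I) → (H) → (J)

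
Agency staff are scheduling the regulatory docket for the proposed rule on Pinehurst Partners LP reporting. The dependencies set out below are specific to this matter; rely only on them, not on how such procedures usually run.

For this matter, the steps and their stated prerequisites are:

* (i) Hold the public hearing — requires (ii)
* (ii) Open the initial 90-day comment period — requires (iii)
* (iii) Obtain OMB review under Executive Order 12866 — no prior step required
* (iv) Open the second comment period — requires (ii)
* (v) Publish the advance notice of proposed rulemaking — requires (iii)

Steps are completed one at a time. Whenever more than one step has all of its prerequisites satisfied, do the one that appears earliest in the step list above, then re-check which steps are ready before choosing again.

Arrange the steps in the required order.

(iii), (ii), (i), (iv), (v)

(iii) is the only step with nothing outstanding, so it goes first.
Now (ii) and (v) have their prerequisites met. (ii) is listed earlier, so (ii) next.
Now (i), (iv) and (v) have their prerequisites met. (i) is listed earlier, so (i) next.
Ready: (iv) and (v). (iv) is listed earlier → (iv).
Next only (v) has its prerequisites met → (v).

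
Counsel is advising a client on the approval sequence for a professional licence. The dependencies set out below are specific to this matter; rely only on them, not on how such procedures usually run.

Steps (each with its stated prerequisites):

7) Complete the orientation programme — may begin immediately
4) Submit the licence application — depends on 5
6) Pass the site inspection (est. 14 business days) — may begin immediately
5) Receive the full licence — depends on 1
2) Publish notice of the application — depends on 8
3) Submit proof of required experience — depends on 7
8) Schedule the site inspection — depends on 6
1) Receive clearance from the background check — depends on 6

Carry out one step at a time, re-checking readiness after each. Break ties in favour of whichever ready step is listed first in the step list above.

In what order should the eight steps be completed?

7 and 6 have no prerequisites; 7 is listed earlier, so 7 is first.
3 now also ready, so the ready set is {6, 3}; 6 is listed earlier → 6.
Ready: 3, 8 and 1. 3 is listed earlier → 3.
Now 8 and 1 have their prerequisites met. 8 is listed earlier, so 8 next.
2 and 1 are both available; 2 is listed earlier → 2.
Next only 1 has its prerequisites met → 1.
5 needed 1, now all done → 5.
4 needed 5, now all done → 4.

7 → 6 → 3 → 8 → 2 → 1 → 5 → 4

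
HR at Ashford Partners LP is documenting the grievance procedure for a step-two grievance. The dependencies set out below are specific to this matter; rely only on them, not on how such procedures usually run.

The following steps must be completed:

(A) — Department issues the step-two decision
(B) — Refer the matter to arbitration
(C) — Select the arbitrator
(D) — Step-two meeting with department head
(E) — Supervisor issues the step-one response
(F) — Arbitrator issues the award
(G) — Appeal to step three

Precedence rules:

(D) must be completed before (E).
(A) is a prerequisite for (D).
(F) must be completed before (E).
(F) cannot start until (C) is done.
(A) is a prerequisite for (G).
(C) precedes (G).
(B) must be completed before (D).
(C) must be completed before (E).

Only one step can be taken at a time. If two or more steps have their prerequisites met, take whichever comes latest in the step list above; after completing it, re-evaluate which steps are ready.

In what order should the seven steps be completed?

(C), (B) and (A) have no prerequisites; (C) is listed later, so (C) is first.
(F) now also ready, so the ready set is {(F), (B), (A)}; (F) is listed later → (F).
Now (B) and (A) have their prerequisites met. (B) is listed later, so (B) next.
(A) is the only step now ready → (A).
Ready: (G) and (D). (G) is listed later → (G).
That leaves (D) as the only ready step → (D).
(E) is the only step now ready → (E).

(C) (F) (B) (A) (G) (D) (E)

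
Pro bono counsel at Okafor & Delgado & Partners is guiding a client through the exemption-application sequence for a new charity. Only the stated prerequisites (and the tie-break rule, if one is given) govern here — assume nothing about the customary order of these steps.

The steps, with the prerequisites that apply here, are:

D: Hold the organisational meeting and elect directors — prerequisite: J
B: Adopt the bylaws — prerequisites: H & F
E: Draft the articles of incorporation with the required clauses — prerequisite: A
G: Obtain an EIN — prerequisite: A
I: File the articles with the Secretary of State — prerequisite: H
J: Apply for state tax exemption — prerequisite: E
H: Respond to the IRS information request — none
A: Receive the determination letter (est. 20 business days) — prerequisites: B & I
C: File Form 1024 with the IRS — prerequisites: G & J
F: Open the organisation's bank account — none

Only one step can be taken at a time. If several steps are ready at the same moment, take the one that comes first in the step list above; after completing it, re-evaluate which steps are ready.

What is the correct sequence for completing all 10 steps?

H, I, F, B, A, E, G, J, D, C

H and F have no prerequisites; H is listed earlier, so H is first.
Ready: I and F. I is listed earlier → I.
That leaves F as the only ready step → F.
B is the only step now ready → B.
A needed B and I, now all done → A.
E and G are both available; E is listed earlier → E.
Now G and J have their prerequisites met. G is listed earlier, so G next.
That leaves J as the only ready step → J.
Now D and C have their prerequisites met. D is listed earlier, so D next.
That leaves C as the only ready step → C.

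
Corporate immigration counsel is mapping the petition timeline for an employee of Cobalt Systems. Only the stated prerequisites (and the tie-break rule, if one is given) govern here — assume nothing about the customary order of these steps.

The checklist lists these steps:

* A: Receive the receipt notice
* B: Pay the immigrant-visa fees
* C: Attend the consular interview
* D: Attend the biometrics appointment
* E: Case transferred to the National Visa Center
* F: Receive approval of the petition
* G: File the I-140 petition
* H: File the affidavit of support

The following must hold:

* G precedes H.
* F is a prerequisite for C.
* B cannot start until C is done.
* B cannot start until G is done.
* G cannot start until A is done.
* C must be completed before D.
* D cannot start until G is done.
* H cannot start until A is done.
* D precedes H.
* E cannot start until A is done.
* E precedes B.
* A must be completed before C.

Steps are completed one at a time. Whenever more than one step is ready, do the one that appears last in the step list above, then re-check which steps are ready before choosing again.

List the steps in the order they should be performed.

F, A, G, E, C, D, H, B

F and A have no prerequisites; F is listed later, so F is first.
Next only A has its prerequisites met → A.
Ready: G, E and C. G is listed later → G.
E and C are both available; E is listed later → E.
Next only C has its prerequisites met → C.
Ready: D and B. D is listed later → D.
H and B are both available; H is listed later → H.
B needed G, E and C, now all done → B.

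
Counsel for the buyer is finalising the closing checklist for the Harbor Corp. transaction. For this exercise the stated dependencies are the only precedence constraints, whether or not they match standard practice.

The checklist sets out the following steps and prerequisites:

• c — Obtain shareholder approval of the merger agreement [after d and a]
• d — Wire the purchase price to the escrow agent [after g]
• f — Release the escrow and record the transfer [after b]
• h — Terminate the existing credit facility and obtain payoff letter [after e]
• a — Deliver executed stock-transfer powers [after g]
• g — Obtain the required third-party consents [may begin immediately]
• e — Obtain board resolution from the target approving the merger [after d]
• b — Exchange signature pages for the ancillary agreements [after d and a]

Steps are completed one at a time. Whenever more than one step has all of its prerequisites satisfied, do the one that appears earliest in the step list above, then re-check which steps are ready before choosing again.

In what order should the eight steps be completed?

g, d, a, c, e, h, b, f

g is the only step with nothing outstanding, so it goes first.
d and a are both available; d is listed earlier → d.
Ready: a and e. a is listed earlier → a.
c, e and b are all available; c is listed earlier → c.
Ready: e and b. e is listed earlier → e.
h now also ready, so the ready set is {h, b}; h is listed earlier → h.
b needed d and a, now all done → b.
f is the only step now ready → f.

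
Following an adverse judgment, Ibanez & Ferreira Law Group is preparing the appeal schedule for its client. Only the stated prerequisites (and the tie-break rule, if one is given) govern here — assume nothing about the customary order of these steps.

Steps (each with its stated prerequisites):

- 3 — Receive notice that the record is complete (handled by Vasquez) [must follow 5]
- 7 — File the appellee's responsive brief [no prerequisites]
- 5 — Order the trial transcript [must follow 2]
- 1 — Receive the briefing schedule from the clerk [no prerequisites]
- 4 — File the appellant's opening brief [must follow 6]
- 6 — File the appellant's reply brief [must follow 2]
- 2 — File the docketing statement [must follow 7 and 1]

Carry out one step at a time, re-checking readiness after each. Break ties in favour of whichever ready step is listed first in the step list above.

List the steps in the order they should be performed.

Nothing is required for 7 and 1. 7 is listed earlier → 7 first.
Next only 1 has its prerequisites met → 1.
2 is the only step now ready → 2.
Ready: 5 and 6. 5 is listed earlier → 5.
Now 3 and 6 have their prerequisites met. 3 is listed earlier, so 3 next.
Next only 6 has its prerequisites met → 6.
Next only 4 has its prerequisites met → 4.

7, 1, 2, 5, 3, 6, 4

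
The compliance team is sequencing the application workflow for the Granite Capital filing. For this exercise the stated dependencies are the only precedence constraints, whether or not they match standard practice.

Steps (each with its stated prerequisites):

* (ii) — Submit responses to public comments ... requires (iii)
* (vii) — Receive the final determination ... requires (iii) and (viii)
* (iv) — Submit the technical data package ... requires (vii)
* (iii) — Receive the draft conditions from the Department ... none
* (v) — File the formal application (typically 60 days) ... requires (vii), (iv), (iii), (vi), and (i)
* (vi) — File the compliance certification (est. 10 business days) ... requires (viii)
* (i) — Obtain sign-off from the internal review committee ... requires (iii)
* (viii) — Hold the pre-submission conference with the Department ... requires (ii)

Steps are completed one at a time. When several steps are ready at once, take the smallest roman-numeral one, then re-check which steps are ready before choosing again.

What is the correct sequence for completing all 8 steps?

(iii) (i) (ii) (viii) (vi) (vii) (iv) (v)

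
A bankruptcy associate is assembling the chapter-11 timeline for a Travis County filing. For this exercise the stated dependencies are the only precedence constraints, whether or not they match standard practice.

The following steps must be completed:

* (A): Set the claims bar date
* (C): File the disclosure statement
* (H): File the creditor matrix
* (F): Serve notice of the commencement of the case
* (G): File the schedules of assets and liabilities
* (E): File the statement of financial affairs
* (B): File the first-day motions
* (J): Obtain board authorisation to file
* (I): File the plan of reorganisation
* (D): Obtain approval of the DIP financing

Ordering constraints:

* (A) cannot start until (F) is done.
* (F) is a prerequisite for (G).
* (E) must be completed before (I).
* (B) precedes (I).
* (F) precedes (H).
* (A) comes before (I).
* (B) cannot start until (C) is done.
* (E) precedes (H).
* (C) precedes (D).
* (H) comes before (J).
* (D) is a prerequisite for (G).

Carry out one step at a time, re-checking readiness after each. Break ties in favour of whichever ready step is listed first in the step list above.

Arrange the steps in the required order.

(C), (F), (A), (E), (H), (B), (J), (I), (D), (G)

(C), (F) and (E) have no prerequisites; (C) is listed earlier, so (C) is first.
(B) and (D) now also ready, so the ready set is {(F), (E), (B), (D)}; (F) is listed earlier → (F).
(A) now also ready, so the ready set is {(A), (E), (B), (D)}; (A) is listed earlier → (A).
Ready: (E), (B) and (D). (E) is listed earlier → (E).
(H) now also ready, so the ready set is {(H), (B), (D)}; (H) is listed earlier → (H).
Now (B), (J) and (D) have their prerequisites met. (B) is listed earlier, so (B) next.
(J), (I) and (D) are all available; (J) is listed earlier → (J).
Ready: (I) and (D). (I) is listed earlier → (I).
(D) is the only step now ready → (D).
(G) is the only step now ready → (G).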